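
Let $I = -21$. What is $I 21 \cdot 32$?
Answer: $-14112$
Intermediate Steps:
$I 21 \cdot 32 = \left(-21\right) 21 \cdot 32 = \left(-441\right) 32 = -14112$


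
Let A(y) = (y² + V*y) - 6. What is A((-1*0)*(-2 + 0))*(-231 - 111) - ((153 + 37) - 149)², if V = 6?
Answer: 371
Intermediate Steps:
A(y) = -6 + y² + 6*y (A(y) = (y² + 6*y) - 6 = -6 + y² + 6*y)
A((-1*0)*(-2 + 0))*(-231 - 111) - ((153 + 37) - 149)² = (-6 + ((-1*0)*(-2 + 0))² + 6*((-1*0)*(-2 + 0)))*(-231 - 111) - ((153 + 37) - 149)² = (-6 + (0*(-2))² + 6*(0*(-2)))*(-342) - (190 - 149)² = (-6 + 0² + 6*0)*(-342) - 1*41² = (-6 + 0 + 0)*(-342) - 1*1681 = -6*(-342) - 1681 = 2052 - 1681 = 371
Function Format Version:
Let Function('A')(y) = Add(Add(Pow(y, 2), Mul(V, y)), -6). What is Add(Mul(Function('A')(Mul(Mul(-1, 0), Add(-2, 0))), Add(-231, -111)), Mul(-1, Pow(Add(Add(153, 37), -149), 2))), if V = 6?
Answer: 371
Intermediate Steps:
Function('A')(y) = Add(-6, Pow(y, 2), Mul(6, y)) (Function('A')(y) = Add(Add(Pow(y, 2), Mul(6, y)), -6) = Add(-6, Pow(y, 2), Mul(6, y)))
Add(Mul(Function('A')(Mul(Mul(-1, 0), Add(-2, 0))), Add(-231, -111)), Mul(-1, Pow(Add(Add(153, 37), -149), 2))) = Add(Mul(Add(-6, Pow(Mul(Mul(-1, 0), Add(-2, 0)), 2), Mul(6, Mul(Mul(-1, 0), Add(-2, 0)))), Add(-231, -111)), Mul(-1, Pow(Add(Add(153, 37), -149), 2))) = Add(Mul(Add(-6, Pow(Mul(0, -2), 2), Mul(6, Mul(0, -2))), -342), Mul(-1, Pow(Add(190, -149), 2))) = Add(Mul(Add(-6, Pow(0, 2), Mul(6, 0)), -342), Mul(-1, Pow(41, 2))) = Add(Mul(Add(-6, 0, 0), -342), Mul(-1, 1681)) = Add(Mul(-6, -342), -1681) = Add(2052, -1681) = 371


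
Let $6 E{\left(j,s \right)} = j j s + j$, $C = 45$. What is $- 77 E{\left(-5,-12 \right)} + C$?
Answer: $\frac{23755}{6} \approx 3959.2$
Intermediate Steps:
$E{\left(j,s \right)} = \frac{j}{6} + \frac{s j^{2}}{6}$ ($E{\left(j,s \right)} = \frac{j j s + j}{6} = \frac{j^{2} s + j}{6} = \frac{s j^{2} + j}{6} = \frac{j + s j^{2}}{6} = \frac{j}{6} + \frac{s j^{2}}{6}$)
$- 77 E{\left(-5,-12 \right)} + C = - 77 \cdot \frac{1}{6} \left(-5\right) \left(1 - -60\right) + 45 = - 77 \cdot \frac{1}{6} \left(-5\right) \left(1 + 60\right) + 45 = - 77 \cdot \frac{1}{6} \left(-5\right) 61 + 45 = \left(-77\right) \left(- \frac{305}{6}\right) + 45 = \frac{23485}{6} + 45 = \frac{23755}{6}$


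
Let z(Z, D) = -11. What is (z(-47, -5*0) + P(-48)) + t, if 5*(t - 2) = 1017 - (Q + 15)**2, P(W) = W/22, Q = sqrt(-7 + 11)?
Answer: 7393/55 ≈ 134.42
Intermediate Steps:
Q = 2 (Q = sqrt(4) = 2)
P(W) = W/22 (P(W) = W*(1/22) = W/22)
t = 738/5 (t = 2 + (1017 - (2 + 15)**2)/5 = 2 + (1017 - 1*17**2)/5 = 2 + (1017 - 1*289)/5 = 2 + (1017 - 289)/5 = 2 + (1/5)*728 = 2 + 728/5 = 738/5 ≈ 147.60)
(z(-47, -5*0) + P(-48)) + t = (-11 + (1/22)*(-48)) + 738/5 = (-11 - 24/11) + 738/5 = -145/11 + 738/5 = 7393/55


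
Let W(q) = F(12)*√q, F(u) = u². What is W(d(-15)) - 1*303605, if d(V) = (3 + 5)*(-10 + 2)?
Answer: -303605 + 1152*I ≈ -3.0361e+5 + 1152.0*I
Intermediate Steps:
d(V) = -64 (d(V) = 8*(-8) = -64)
W(q) = 144*√q (W(q) = 12²*√q = 144*√q)
W(d(-15)) - 1*303605 = 144*√(-64) - 1*303605 = 144*(8*I) - 303605 = 1152*I - 303605 = -303605 + 1152*I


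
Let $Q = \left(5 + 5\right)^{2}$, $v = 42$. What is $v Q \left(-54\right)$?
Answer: $-226800$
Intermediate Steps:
$Q = 100$ ($Q = 10^{2} = 100$)
$v Q \left(-54\right) = 42 \cdot 100 \left(-54\right) = 4200 \left(-54\right) = -226800$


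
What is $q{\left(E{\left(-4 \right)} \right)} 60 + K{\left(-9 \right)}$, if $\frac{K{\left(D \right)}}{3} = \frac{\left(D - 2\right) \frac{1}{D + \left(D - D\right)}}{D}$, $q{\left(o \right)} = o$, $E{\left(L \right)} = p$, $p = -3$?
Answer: $- \frac{4871}{27} \approx -180.41$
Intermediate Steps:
$E{\left(L \right)} = -3$
$K{\left(D \right)} = \frac{3 \left(-2 + D\right)}{D^{2}}$ ($K{\left(D \right)} = 3 \frac{\left(D - 2\right) \frac{1}{D + \left(D - D\right)}}{D} = 3 \frac{\left(-2 + D\right) \frac{1}{D + 0}}{D} = 3 \frac{\left(-2 + D\right) \frac{1}{D}}{D} = 3 \frac{\frac{1}{D} \left(-2 + D\right)}{D} = 3 \frac{-2 + D}{D^{2}} = \frac{3 \left(-2 + D\right)}{D^{2}}$)
$q{\left(E{\left(-4 \right)} \right)} 60 + K{\left(-9 \right)} = \left(-3\right) 60 + \frac{3 \left(-2 - 9\right)}{81} = -180 + 3 \cdot \frac{1}{81} \left(-11\right) = -180 - \frac{11}{27} = - \frac{4871}{27}$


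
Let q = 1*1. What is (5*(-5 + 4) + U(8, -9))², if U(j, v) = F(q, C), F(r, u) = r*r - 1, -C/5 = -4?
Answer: 25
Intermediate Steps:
C = 20 (C = -5*(-4) = 20)
q = 1
F(r, u) = -1 + r² (F(r, u) = r² - 1 = -1 + r²)
U(j, v) = 0 (U(j, v) = -1 + 1² = -1 + 1 = 0)
(5*(-5 + 4) + U(8, -9))² = (5*(-5 + 4) + 0)² = (5*(-1) + 0)² = (-5 + 0)² = (-5)² = 25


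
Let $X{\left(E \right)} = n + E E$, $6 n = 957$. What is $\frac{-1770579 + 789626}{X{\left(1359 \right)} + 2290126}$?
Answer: $- \frac{1961906}{8274333} \approx -0.23711$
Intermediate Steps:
$n = \frac{319}{2}$ ($n = \frac{1}{6} \cdot 957 = \frac{319}{2} \approx 159.5$)
$X{\left(E \right)} = \frac{319}{2} + E^{2}$ ($X{\left(E \right)} = \frac{319}{2} + E E = \frac{319}{2} + E^{2}$)
$\frac{-1770579 + 789626}{X{\left(1359 \right)} + 2290126} = \frac{-1770579 + 789626}{\left(\frac{319}{2} + 1359^{2}\right) + 2290126} = - \frac{980953}{\left(\frac{319}{2} + 1846881\right) + 2290126} = - \frac{980953}{\frac{3694081}{2} + 2290126} = - \frac{980953}{\frac{8274333}{2}} = \left(-980953\right) \frac{2}{8274333} = - \frac{1961906}{8274333}$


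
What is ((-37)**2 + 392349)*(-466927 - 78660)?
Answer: -214807422466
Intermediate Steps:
((-37)**2 + 392349)*(-466927 - 78660) = (1369 + 392349)*(-545587) = 393718*(-545587) = -214807422466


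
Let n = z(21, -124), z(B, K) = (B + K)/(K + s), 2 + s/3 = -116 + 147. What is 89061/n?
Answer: 3295257/103 ≈ 31993.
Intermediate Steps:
s = 87 (s = -6 + 3*(-116 + 147) = -6 + 3*31 = -6 + 93 = 87)
z(B, K) = (B + K)/(87 + K) (z(B, K) = (B + K)/(K + 87) = (B + K)/(87 + K))
n = 103/37 (n = (21 - 124)/(87 - 124) = -103/(-37) = -1/37*(-103) = 103/37 ≈ 2.7838)
89061/n = 89061/(103/37) = 89061*(37/103) = 3295257/103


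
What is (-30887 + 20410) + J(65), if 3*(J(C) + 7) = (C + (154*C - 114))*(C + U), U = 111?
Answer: 1721684/3 ≈ 5.7390e+5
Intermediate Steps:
J(C) = -7 + (-114 + 155*C)*(111 + C)/3 (J(C) = -7 + ((C + (154*C - 114))*(C + 111))/3 = -7 + ((C + (-114 + 154*C))*(111 + C))/3 = -7 + ((-114 + 155*C)*(111 + C))/3 = -7 + (-114 + 155*C)*(111 + C)/3)
(-30887 + 20410) + J(65) = (-30887 + 20410) + (-4225 + 5697*65 + (155/3)*65**2) = -10477 + (-4225 + 370305 + (155/3)*4225) = -10477 + (-4225 + 370305 + 654875/3) = -10477 + 1753115/3 = 1721684/3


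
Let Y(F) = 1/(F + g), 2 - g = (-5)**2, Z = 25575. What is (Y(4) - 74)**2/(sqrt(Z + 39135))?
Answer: 659883*sqrt(7190)/2595590 ≈ 21.557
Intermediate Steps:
g = -23 (g = 2 - 1*(-5)**2 = 2 - 1*25 = 2 - 25 = -23)
Y(F) = 1/(-23 + F) (Y(F) = 1/(F - 23) = 1/(-23 + F))
(Y(4) - 74)**2/(sqrt(Z + 39135)) = (1/(-23 + 4) - 74)**2/(sqrt(25575 + 39135)) = (1/(-19) - 74)**2/(sqrt(64710)) = (-1/19 - 74)**2/((3*sqrt(7190))) = (-1407/19)**2*(sqrt(7190)/21570) = 1979649*(sqrt(7190)/21570)/361 = 659883*sqrt(7190)/2595590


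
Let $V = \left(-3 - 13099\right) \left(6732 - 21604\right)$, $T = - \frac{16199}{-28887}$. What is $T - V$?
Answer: $- \frac{5628716977129}{28887} \approx -1.9485 \cdot 10^{8}$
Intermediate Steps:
$T = \frac{16199}{28887}$ ($T = \left(-16199\right) \left(- \frac{1}{28887}\right) = \frac{16199}{28887} \approx 0.56077$)
$V = 194852944$ ($V = \left(-13102\right) \left(-14872\right) = 194852944$)
$T - V = \frac{16199}{28887} - 194852944 = - \frac{5628716977129}{28887}$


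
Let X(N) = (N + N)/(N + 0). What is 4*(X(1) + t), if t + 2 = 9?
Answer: 36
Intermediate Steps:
X(N) = 2 (X(N) = (2*N)/N = 2)
t = 7 (t = -2 + 9 = 7)
4*(X(1) + t) = 4*(2 + 7) = 4*9 = 36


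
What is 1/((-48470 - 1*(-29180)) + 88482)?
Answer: 1/69192 ≈ 1.4453e-5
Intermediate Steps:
1/((-48470 - 1*(-29180)) + 88482) = 1/((-48470 + 29180) + 88482) = 1/(-19290 + 88482) = 1/69192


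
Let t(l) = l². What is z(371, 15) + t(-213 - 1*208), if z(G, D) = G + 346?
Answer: 177958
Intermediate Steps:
z(G, D) = 346 + G
z(371, 15) + t(-213 - 1*208) = (346 + 371) + (-213 - 1*208)² = 717 + (-213 - 208)² = 717 + (-421)² = 717 + 177241 = 177958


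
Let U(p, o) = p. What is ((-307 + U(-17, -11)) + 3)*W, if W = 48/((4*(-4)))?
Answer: 963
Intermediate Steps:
W = -3 (W = 48/(-16) = 48*(-1/16) = -3)
((-307 + U(-17, -11)) + 3)*W = ((-307 - 17) + 3)*(-3) = (-324 + 3)*(-3) = -321*(-3) = 963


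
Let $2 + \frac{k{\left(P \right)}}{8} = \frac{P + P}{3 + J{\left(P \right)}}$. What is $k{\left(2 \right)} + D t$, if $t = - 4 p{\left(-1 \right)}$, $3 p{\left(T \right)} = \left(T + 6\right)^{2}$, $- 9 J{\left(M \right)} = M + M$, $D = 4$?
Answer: $- \frac{9440}{69} \approx -136.81$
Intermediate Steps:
$J{\left(M \right)} = - \frac{2 M}{9}$ ($J{\left(M \right)} = - \frac{M + M}{9} = - \frac{2 M}{9}$)
$p{\left(T \right)} = \frac{\left(6 + T\right)^{2}}{3}$ ($p{\left(T \right)} = \frac{\left(T + 6\right)^{2}}{3} = \frac{\left(6 + T\right)^{2}}{3}$)
$k{\left(P \right)} = -16 + \frac{16 P}{3 - \frac{2 P}{9}}$ ($k{\left(P \right)} = -16 + 8 \frac{P + P}{3 - \frac{2 P}{9}} = -16 + 8 \frac{2 P}{3 - \frac{2 P}{9}} = -16 + \frac{16 P}{3 - \frac{2 P}{9}}$)
$t = - \frac{100}{3}$ ($t = - 4 \frac{\left(6 - 1\right)^{2}}{3} = - 4 \frac{5^{2}}{3} = - 4 \cdot \frac{1}{3} \cdot 25 = \left(-4\right) \frac{25}{3} = - \frac{100}{3} \approx -33.333$)
$k{\left(2 \right)} + D t = \frac{16 \left(27 - 22\right)}{-27 + 2 \cdot 2} + 4 \left(- \frac{100}{3}\right) = \frac{16 \left(27 - 22\right)}{-27 + 4} - \frac{400}{3} = 16 \frac{1}{-23} \cdot 5 - \frac{400}{3} = 16 \left(- \frac{1}{23}\right) 5 - \frac{400}{3} = - \frac{80}{23} - \frac{400}{3} = - \frac{9440}{69}$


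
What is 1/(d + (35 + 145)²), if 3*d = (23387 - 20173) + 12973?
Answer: 3/113387 ≈ 2.6458e-5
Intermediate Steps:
d = 16187/3 (d = ((23387 - 20173) + 12973)/3 = (3214 + 12973)/3 = (⅓)*16187 = 16187/3 ≈ 5395.7)
1/(d + (35 + 145)²) = 1/(16187/3 + (35 + 145)²) = 1/(16187/3 + 180²) = 1/(16187/3 + 32400) = 1/(113387/3) = 3/113387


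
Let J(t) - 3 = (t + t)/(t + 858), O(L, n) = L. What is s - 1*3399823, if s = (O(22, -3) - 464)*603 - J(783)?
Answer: -2005495066/547 ≈ -3.6664e+6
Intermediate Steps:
J(t) = 3 + 2*t/(858 + t) (J(t) = 3 + (t + t)/(t + 858) = 3 + (2*t)/(858 + t) = 3 + 2*t/(858 + t))
s = -145791885/547 (s = (22 - 464)*603 - (2574 + 5*783)/(858 + 783) = -442*603 - (2574 + 3915)/1641 = -266526 - 6489/1641 = -266526 - 1*2163/547 = -266526 - 2163/547 = -145791885/547 ≈ -2.6653e+5)
s - 1*3399823 = -145791885/547 - 1*3399823 = -145791885/547 - 3399823 = -2005495066/547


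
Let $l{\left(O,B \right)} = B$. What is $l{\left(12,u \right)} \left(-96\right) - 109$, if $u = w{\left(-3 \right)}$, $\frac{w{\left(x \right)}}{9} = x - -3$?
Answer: $-109$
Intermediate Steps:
$w{\left(x \right)} = 27 + 9 x$ ($w{\left(x \right)} = 9 \left(x - -3\right) = 9 \left(x + 3\right) = 9 \left(3 + x\right) = 27 + 9 x$)
$u = 0$ ($u = 27 + 9 \left(-3\right) = 27 - 27 = 0$)
$l{\left(12,u \right)} \left(-96\right) - 109 = 0 \left(-96\right) - 109 = 0 - 109 = -109$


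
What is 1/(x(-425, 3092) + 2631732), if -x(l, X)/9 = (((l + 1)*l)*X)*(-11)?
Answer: 1/55163293332 ≈ 1.8128e-11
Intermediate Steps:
x(l, X) = 99*X*l*(1 + l) (x(l, X) = -9*((l + 1)*l)*X*(-11) = -9*((1 + l)*l)*X*(-11) = -9*(l*(1 + l))*X*(-11) = -9*X*l*(1 + l)*(-11) = -(-99)*X*l*(1 + l) = 99*X*l*(1 + l))
1/(x(-425, 3092) + 2631732) = 1/(99*3092*(-425)*(1 - 425) + 2631732) = 1/(99*3092*(-425)*(-424) + 2631732) = 1/(55160661600 + 2631732) = 1/55163293332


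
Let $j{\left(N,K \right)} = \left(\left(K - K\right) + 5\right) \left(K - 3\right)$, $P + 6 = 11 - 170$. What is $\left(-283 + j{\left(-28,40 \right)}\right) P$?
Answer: $16170$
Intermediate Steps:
$P = -165$ ($P = -6 + \left(11 - 170\right) = -6 - 159 = -165$)
$j{\left(N,K \right)} = -15 + 5 K$ ($j{\left(N,K \right)} = \left(0 + 5\right) \left(-3 + K\right) = 5 \left(-3 + K\right) = -15 + 5 K$)
$\left(-283 + j{\left(-28,40 \right)}\right) P = \left(-283 + \left(-15 + 5 \cdot 40\right)\right) \left(-165\right) = \left(-283 + \left(-15 + 200\right)\right) \left(-165\right) = \left(-283 + 185\right) \left(-165\right) = \left(-98\right) \left(-165\right) = 16170$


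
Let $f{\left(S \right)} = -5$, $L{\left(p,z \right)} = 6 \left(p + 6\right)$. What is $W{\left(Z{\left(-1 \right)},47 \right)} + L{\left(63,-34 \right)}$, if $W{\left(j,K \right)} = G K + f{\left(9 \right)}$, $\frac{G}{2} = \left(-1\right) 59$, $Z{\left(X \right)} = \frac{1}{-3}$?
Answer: $-5137$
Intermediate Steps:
$L{\left(p,z \right)} = 36 + 6 p$ ($L{\left(p,z \right)} = 6 \left(6 + p\right) = 36 + 6 p$)
$Z{\left(X \right)} = - \frac{1}{3}$
$G = -118$ ($G = 2 \left(\left(-1\right) 59\right) = 2 \left(-59\right) = -118$)
$W{\left(j,K \right)} = -5 - 118 K$ ($W{\left(j,K \right)} = - 118 K - 5 = -5 - 118 K$)
$W{\left(Z{\left(-1 \right)},47 \right)} + L{\left(63,-34 \right)} = \left(-5 - 5546\right) + \left(36 + 6 \cdot 63\right) = \left(-5 - 5546\right) + \left(36 + 378\right) = -5551 + 414 = -5137$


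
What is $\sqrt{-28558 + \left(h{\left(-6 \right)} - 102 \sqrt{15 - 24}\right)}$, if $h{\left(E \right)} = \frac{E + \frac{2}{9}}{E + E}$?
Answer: $\frac{\sqrt{-2313159 - 24786 i}}{9} \approx 0.90537 - 168.99 i$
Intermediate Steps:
$h{\left(E \right)} = \frac{\frac{2}{9} + E}{2 E}$ ($h{\left(E \right)} = \frac{E + 2 \cdot \frac{1}{9}}{2 E} = \left(E + \frac{2}{9}\right) \frac{1}{2 E} = \left(\frac{2}{9} + E\right) \frac{1}{2 E} = \frac{\frac{2}{9} + E}{2 E}$)
$\sqrt{-28558 + \left(h{\left(-6 \right)} - 102 \sqrt{15 - 24}\right)} = \sqrt{-28558 + \left(\frac{2 + 9 \left(-6\right)}{18 \left(-6\right)} - 102 \sqrt{15 - 24}\right)} = \sqrt{-28558 - \left(306 i + \frac{2 - 54}{108}\right)} = \sqrt{-28558 + \left(\frac{1}{18} \left(- \frac{1}{6}\right) \left(-52\right) - 102 \cdot 3 i\right)} = \sqrt{-28558 + \left(\frac{13}{27} - 306 i\right)} = \sqrt{- \frac{771053}{27} - 306 i}$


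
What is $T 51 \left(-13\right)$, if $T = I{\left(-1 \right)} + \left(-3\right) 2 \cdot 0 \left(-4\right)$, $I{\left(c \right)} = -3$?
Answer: $1989$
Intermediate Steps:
$T = -3$ ($T = -3 + \left(-3\right) 2 \cdot 0 \left(-4\right) = -3 + \left(-6\right) 0 \left(-4\right) = -3 + 0 \left(-4\right) = -3 + 0 = -3$)
$T 51 \left(-13\right) = \left(-3\right) 51 \left(-13\right) = \left(-153\right) \left(-13\right) = 1989$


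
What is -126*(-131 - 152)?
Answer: 35658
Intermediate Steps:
-126*(-131 - 152) = -126*(-283) = 35658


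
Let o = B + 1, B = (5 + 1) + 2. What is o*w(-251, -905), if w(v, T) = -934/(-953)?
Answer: 8406/953 ≈ 8.8206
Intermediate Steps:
B = 8 (B = 6 + 2 = 8)
o = 9 (o = 8 + 1 = 9)
w(v, T) = 934/953 (w(v, T) = -934*(-1/953) = 934/953)
o*w(-251, -905) = 9*(934/953) = 8406/953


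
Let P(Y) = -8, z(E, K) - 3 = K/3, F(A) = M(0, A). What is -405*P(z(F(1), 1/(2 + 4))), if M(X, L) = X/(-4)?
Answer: 3240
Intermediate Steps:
M(X, L) = -X/4 (M(X, L) = X*(-¼) = -X/4)
F(A) = 0 (F(A) = -¼*0 = 0)
z(E, K) = 3 + K/3
-405*P(z(F(1), 1/(2 + 4))) = -405*(-8) = 3240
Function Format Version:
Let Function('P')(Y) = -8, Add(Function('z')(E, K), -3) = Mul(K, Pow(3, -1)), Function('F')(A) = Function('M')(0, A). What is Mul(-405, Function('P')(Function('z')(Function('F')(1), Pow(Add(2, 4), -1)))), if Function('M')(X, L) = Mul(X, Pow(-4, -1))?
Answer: 3240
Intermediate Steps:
Function('M')(X, L) = Mul(Rational(-1, 4), X) (Function('M')(X, L) = Mul(X, Rational(-1, 4)) = Mul(Rational(-1, 4), X))
Function('F')(A) = 0 (Function('F')(A) = Mul(Rational(-1, 4), 0) = 0)
Function('z')(E, K) = Add(3, Mul(Rational(1, 3), K)) (Function('z')(E, K) = Add(3, Mul(K, Pow(3, -1))) = Add(3, Mul(K, Rational(1, 3))) = Add(3, Mul(Rational(1, 3), K)))
Mul(-405, Function('P')(Function('z')(Function('F')(1), Pow(Add(2, 4), -1)))) = Mul(-405, -8) = 3240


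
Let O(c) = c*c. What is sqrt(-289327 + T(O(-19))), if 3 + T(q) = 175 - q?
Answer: 2*I*sqrt(72379) ≈ 538.07*I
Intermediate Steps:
O(c) = c**2
T(q) = 172 - q (T(q) = -3 + (175 - q) = 172 - q)
sqrt(-289327 + T(O(-19))) = sqrt(-289327 + (172 - 1*(-19)**2)) = sqrt(-289327 + (172 - 1*361)) = sqrt(-289327 + (172 - 361)) = sqrt(-289327 - 189) = sqrt(-289516) = 2*I*sqrt(72379)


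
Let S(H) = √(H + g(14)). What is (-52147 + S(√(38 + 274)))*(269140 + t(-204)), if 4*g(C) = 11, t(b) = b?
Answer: -14024205592 + 134468*√(11 + 8*√78) ≈ -1.4023e+10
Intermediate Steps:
g(C) = 11/4 (g(C) = (¼)*11 = 11/4)
S(H) = √(11/4 + H) (S(H) = √(H + 11/4) = √(11/4 + H))
(-52147 + S(√(38 + 274)))*(269140 + t(-204)) = (-52147 + √(11 + 4*√(38 + 274))/2)*(269140 - 204) = (-52147 + √(11 + 4*√312)/2)*268936 = (-52147 + √(11 + 4*(2*√78))/2)*268936 = (-52147 + √(11 + 8*√78)/2)*268936 = -14024205592 + 134468*√(11 + 8*√78)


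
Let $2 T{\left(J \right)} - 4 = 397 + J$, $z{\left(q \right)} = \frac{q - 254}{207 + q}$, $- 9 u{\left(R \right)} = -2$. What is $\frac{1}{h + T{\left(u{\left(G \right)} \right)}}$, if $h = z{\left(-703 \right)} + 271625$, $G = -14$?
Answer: $\frac{4464}{1213438141} \approx 3.6788 \cdot 10^{-6}$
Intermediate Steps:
$u{\left(R \right)} = \frac{2}{9}$ ($u{\left(R \right)} = \left(- \frac{1}{9}\right) \left(-2\right) = \frac{2}{9}$)
$z{\left(q \right)} = \frac{-254 + q}{207 + q}$
$h = \frac{134726957}{496}$ ($h = \frac{-254 - 703}{207 - 703} + 271625 = \frac{1}{-496} \left(-957\right) + 271625 = \left(- \frac{1}{496}\right) \left(-957\right) + 271625 = \frac{957}{496} + 271625 = \frac{134726957}{496} \approx 2.7163 \cdot 10^{5}$)
$T{\left(J \right)} = \frac{401}{2} + \frac{J}{2}$ ($T{\left(J \right)} = 2 + \frac{397 + J}{2} = 2 + \left(\frac{397}{2} + \frac{J}{2}\right) = \frac{401}{2} + \frac{J}{2}$)
$\frac{1}{h + T{\left(u{\left(G \right)} \right)}} = \frac{1}{\frac{134726957}{496} + \left(\frac{401}{2} + \frac{1}{2} \cdot \frac{2}{9}\right)} = \frac{1}{\frac{134726957}{496} + \left(\frac{401}{2} + \frac{1}{9}\right)} = \frac{1}{\frac{134726957}{496} + \frac{3611}{18}} = \frac{1}{\frac{1213438141}{4464}} = \frac{4464}{1213438141}$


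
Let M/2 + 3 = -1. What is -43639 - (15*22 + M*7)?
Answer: -43913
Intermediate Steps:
M = -8 (M = -6 + 2*(-1) = -6 - 2 = -8)
-43639 - (15*22 + M*7) = -43639 - (15*22 - 8*7) = -43639 - (330 - 56) = -43639 - 1*274 = -43639 - 274 = -43913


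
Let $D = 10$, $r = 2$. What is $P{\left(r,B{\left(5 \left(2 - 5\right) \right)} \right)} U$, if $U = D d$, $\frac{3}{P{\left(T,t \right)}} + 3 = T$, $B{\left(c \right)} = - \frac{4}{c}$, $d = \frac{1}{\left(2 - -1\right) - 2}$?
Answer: $-30$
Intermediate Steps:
$d = 1$ ($d = \frac{1}{\left(2 + 1\right) - 2} = \frac{1}{3 - 2} = 1^{-1} = 1$)
$P{\left(T,t \right)} = \frac{3}{-3 + T}$
$U = 10$ ($U = 10 \cdot 1 = 10$)
$P{\left(r,B{\left(5 \left(2 - 5\right) \right)} \right)} U = \frac{3}{-3 + 2} \cdot 10 = \frac{3}{-1} \cdot 10 = 3 \left(-1\right) 10 = \left(-3\right) 10 = -30$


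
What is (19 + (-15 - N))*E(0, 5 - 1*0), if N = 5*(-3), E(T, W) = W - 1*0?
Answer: 95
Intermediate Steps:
E(T, W) = W (E(T, W) = W + 0 = W)
N = -15
(19 + (-15 - N))*E(0, 5 - 1*0) = (19 + (-15 - 1*(-15)))*(5 - 1*0) = (19 + (-15 + 15))*(5 + 0) = (19 + 0)*5 = 19*5 = 95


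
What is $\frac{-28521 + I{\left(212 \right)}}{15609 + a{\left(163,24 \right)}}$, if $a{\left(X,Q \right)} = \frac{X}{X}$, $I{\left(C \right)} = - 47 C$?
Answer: $- \frac{7697}{3122} \approx -2.4654$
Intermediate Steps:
$a{\left(X,Q \right)} = 1$
$\frac{-28521 + I{\left(212 \right)}}{15609 + a{\left(163,24 \right)}} = \frac{-28521 - 9964}{15609 + 1} = \frac{-28521 - 9964}{15610} = \left(-38485\right) \frac{1}{15610} = - \frac{7697}{3122}$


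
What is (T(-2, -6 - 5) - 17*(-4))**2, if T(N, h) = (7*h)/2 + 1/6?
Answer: 7921/9 ≈ 880.11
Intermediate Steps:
T(N, h) = 1/6 + 7*h/2 (T(N, h) = (7*h)*(1/2) + 1*(1/6) = 7*h/2 + 1/6 = 1/6 + 7*h/2)
(T(-2, -6 - 5) - 17*(-4))**2 = ((1/6 + 7*(-6 - 5)/2) - 17*(-4))**2 = ((1/6 + (7/2)*(-11)) + 68)**2 = ((1/6 - 77/2) + 68)**2 = (-115/3 + 68)**2 = (89/3)**2 = 7921/9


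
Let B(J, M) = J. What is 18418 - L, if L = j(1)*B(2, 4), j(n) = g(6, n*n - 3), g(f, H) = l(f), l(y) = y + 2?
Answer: 18402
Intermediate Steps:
l(y) = 2 + y
g(f, H) = 2 + f
j(n) = 8 (j(n) = 2 + 6 = 8)
L = 16 (L = 8*2 = 16)
18418 - L = 18418 - 1*16 = 18418 - 16 = 18402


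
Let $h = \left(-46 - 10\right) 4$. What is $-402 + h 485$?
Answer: $-109042$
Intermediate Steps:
$h = -224$ ($h = \left(-46 - 10\right) 4 = \left(-56\right) 4 = -224$)
$-402 + h 485 = -402 - 108640 = -109042$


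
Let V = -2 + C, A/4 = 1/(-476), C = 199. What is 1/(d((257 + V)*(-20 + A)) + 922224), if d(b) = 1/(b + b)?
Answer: 2161948/1993800332233 ≈ 1.0843e-6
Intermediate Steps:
A = -1/119 (A = 4/(-476) = 4*(-1/476) = -1/119 ≈ -0.0084034)
V = 197 (V = -2 + 199 = 197)
d(b) = 1/(2*b)
1/(d((257 + V)*(-20 + A)) + 922224) = 1/(1/(2*(((257 + 197)*(-20 - 1/119)))) + 922224) = 1/(1/(2*((454*(-2381/119)))) + 922224) = 1/(1/(2*(-1080974/119)) + 922224) = 1/((1/2)*(-119/1080974) + 922224) = 1/(-119/2161948 + 922224) = 1/(1993800332233/2161948) = 2161948/1993800332233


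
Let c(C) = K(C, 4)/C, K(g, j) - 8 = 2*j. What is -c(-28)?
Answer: 4/7 ≈ 0.57143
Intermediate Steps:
K(g, j) = 8 + 2*j
c(C) = 16/C (c(C) = (8 + 2*4)/C = (8 + 8)/C = 16/C)
-c(-28) = -16/(-28) = -16*(-1)/28 = -1*(-4/7) = 4/7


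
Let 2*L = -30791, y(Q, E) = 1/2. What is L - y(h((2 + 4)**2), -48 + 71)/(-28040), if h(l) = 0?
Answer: -863379639/56080 ≈ -15396.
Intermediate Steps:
y(Q, E) = 1/2
L = -30791/2 (L = (1/2)*(-30791) = -30791/2 ≈ -15396.)
L - y(h((2 + 4)**2), -48 + 71)/(-28040) = -30791/2 - 1/(2*(-28040)) = -30791/2 - (-1)/(2*28040) = -30791/2 - 1*(-1/56080) = -30791/2 + 1/56080 = -863379639/56080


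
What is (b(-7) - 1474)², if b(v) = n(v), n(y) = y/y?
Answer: 2169729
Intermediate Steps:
n(y) = 1
b(v) = 1
(b(-7) - 1474)² = (1 - 1474)² = (-1473)² = 2169729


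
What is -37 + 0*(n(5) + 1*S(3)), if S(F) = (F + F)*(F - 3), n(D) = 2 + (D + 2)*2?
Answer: -37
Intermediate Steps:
n(D) = 6 + 2*D (n(D) = 2 + (2 + D)*2 = 2 + (4 + 2*D) = 6 + 2*D)
S(F) = 2*F*(-3 + F) (S(F) = (2*F)*(-3 + F) = 2*F*(-3 + F))
-37 + 0*(n(5) + 1*S(3)) = -37 + 0*((6 + 2*5) + 1*(2*3*(-3 + 3))) = -37 + 0*((6 + 10) + 1*(2*3*0)) = -37 + 0*(16 + 1*0) = -37 + 0*(16 + 0) = -37 + 0*16 = -37 + 0 = -37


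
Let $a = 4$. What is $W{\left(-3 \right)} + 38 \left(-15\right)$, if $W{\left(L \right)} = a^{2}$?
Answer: $-554$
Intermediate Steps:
$W{\left(L \right)} = 16$ ($W{\left(L \right)} = 4^{2} = 16$)
$W{\left(-3 \right)} + 38 \left(-15\right) = 16 + 38 \left(-15\right) = 16 - 570 = -554$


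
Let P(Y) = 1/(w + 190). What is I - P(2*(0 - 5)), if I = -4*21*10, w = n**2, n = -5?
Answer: -180601/215 ≈ -840.00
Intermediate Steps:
w = 25 (w = (-5)**2 = 25)
P(Y) = 1/215 (P(Y) = 1/(25 + 190) = 1/215)
I = -840 (I = -84*10 = -840)
I - P(2*(0 - 5)) = -840 - 1*1/215 = -840 - 1/215 = -180601/215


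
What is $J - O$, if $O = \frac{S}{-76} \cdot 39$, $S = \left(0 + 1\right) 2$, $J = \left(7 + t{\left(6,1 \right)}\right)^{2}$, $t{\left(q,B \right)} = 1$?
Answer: $\frac{2471}{38} \approx 65.026$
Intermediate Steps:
$J = 64$ ($J = \left(7 + 1\right)^{2} = 8^{2} = 64$)
$S = 2$ ($S = 1 \cdot 2 = 2$)
$O = - \frac{39}{38}$ ($O = \frac{2}{-76} \cdot 39 = 2 \left(- \frac{1}{76}\right) 39 = \left(- \frac{1}{38}\right) 39 = - \frac{39}{38} \approx -1.0263$)
$J - O = 64 - - \frac{39}{38} = 64 + \frac{39}{38} = \frac{2471}{38}$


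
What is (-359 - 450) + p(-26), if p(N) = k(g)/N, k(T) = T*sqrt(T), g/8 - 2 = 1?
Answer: -809 - 24*sqrt(6)/13 ≈ -813.52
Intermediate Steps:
g = 24 (g = 16 + 8*1 = 16 + 8 = 24)
k(T) = T**(3/2)
p(N) = 48*sqrt(6)/N (p(N) = 24**(3/2)/N = (48*sqrt(6))/N = 48*sqrt(6)/N)
(-359 - 450) + p(-26) = (-359 - 450) + 48*sqrt(6)/(-26) = -809 + 48*sqrt(6)*(-1/26) = -809 - 24*sqrt(6)/13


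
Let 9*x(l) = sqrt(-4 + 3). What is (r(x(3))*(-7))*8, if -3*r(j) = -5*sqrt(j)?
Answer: -280*sqrt(I)/9 ≈ -21.999 - 21.999*I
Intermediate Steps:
x(l) = I/9 (x(l) = sqrt(-4 + 3)/9 = sqrt(-1)/9 = I/9)
r(j) = 5*sqrt(j)/3 (r(j) = -(-5)*sqrt(j)/3 = 5*sqrt(j)/3)
(r(x(3))*(-7))*8 = ((5*sqrt(I/9)/3)*(-7))*8 = ((5*(sqrt(I)/3)/3)*(-7))*8 = ((5*sqrt(I)/9)*(-7))*8 = -35*sqrt(I)/9*8 = -280*sqrt(I)/9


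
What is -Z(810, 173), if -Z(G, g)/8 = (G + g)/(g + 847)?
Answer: 1966/255 ≈ 7.7098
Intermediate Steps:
Z(G, g) = -8*(G + g)/(847 + g) (Z(G, g) = -8*(G + g)/(g + 847) = -8*(G + g)/(847 + g))
-Z(810, 173) = -8*(-1*810 - 1*173)/(847 + 173) = -8*(-810 - 173)/1020 = -8*(-983)/1020 = -1*(-1966/255) = 1966/255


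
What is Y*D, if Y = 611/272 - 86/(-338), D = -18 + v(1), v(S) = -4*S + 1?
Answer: -2414055/45968 ≈ -52.516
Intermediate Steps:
v(S) = 1 - 4*S
D = -21 (D = -18 + (1 - 4*1) = -18 + (1 - 4) = -18 - 3 = -21)
Y = 114955/45968 (Y = 611*(1/272) - 86*(-1/338) = 611/272 + 43/169 = 114955/45968 ≈ 2.5008)
Y*D = (114955/45968)*(-21) = -2414055/45968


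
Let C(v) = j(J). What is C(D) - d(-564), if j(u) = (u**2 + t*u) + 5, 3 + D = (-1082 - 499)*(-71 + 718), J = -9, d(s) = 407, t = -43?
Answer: 66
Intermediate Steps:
D = -1022910 (D = -3 + (-1082 - 499)*(-71 + 718) = -3 - 1581*647 = -3 - 1022907 = -1022910)
j(u) = 5 + u**2 - 43*u (j(u) = (u**2 - 43*u) + 5 = 5 + u**2 - 43*u)
C(v) = 473 (C(v) = 5 + (-9)**2 - 43*(-9) = 5 + 81 + 387 = 473)
C(D) - d(-564) = 473 - 1*407 = 473 - 407 = 66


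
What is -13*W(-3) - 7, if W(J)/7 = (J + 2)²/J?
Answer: 70/3 ≈ 23.333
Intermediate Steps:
W(J) = 7*(2 + J)²/J (W(J) = 7*((J + 2)²/J) = 7*((2 + J)²/J) = 7*(2 + J)²/J)
-13*W(-3) - 7 = -91*(2 - 3)²/(-3) - 7 = -91*(-1)*(-1)²/3 - 7 = -91*(-1)/3 - 7 = -13*(-7/3) - 7 = 91/3 - 7 = 70/3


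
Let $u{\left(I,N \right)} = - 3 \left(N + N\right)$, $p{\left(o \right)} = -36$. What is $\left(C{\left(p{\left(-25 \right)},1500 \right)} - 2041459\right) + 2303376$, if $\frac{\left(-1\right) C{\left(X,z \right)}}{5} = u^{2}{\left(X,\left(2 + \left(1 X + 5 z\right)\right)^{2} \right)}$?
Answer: $-559273764998678563$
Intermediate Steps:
$u{\left(I,N \right)} = - 6 N$ ($u{\left(I,N \right)} = - 3 \cdot 2 N = - 6 N$)
$C{\left(X,z \right)} = - 180 \left(2 + X + 5 z\right)^{4}$ ($C{\left(X,z \right)} = - 5 \left(- 6 \left(2 + \left(1 X + 5 z\right)\right)^{2}\right)^{2} = - 5 \left(- 6 \left(2 + \left(X + 5 z\right)\right)^{2}\right)^{2} = - 5 \left(- 6 \left(2 + X + 5 z\right)^{2}\right)^{2} = - 5 \cdot 36 \left(2 + X + 5 z\right)^{4} = - 180 \left(2 + X + 5 z\right)^{4}$)
$\left(C{\left(p{\left(-25 \right)},1500 \right)} - 2041459\right) + 2303376 = \left(- 180 \left(2 - 36 + 5 \cdot 1500\right)^{4} - 2041459\right) + 2303376 = \left(- 180 \left(2 - 36 + 7500\right)^{4} - 2041459\right) + 2303376 = \left(- 180 \cdot 7466^{4} - 2041459\right) + 2303376 = \left(\left(-180\right) 3107076472216336 - 2041459\right) + 2303376 = \left(-559273764998940480 - 2041459\right) + 2303376 = -559273765000981939 + 2303376 = -559273764998678563$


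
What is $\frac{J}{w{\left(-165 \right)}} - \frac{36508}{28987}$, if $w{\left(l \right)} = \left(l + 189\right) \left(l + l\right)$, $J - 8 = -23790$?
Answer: $\frac{18192067}{10435320} \approx 1.7433$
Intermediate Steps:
$J = -23782$ ($J = 8 - 23790 = -23782$)
$w{\left(l \right)} = 2 l \left(189 + l\right)$ ($w{\left(l \right)} = \left(189 + l\right) 2 l = 2 l \left(189 + l\right)$)
$\frac{J}{w{\left(-165 \right)}} - \frac{36508}{28987} = - \frac{23782}{2 \left(-165\right) \left(189 - 165\right)} - \frac{36508}{28987} = - \frac{23782}{2 \left(-165\right) 24} - \frac{36508}{28987} = - \frac{23782}{-7920} - \frac{36508}{28987} = \left(-23782\right) \left(- \frac{1}{7920}\right) - \frac{36508}{28987} = \frac{1081}{360} - \frac{36508}{28987} = \frac{18192067}{10435320}$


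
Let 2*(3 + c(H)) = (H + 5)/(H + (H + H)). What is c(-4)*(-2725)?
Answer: 198925/24 ≈ 8288.5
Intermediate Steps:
c(H) = -3 + (5 + H)/(6*H) (c(H) = -3 + ((H + 5)/(H + (H + H)))/2 = -3 + ((5 + H)/(H + 2*H))/2 = -3 + ((5 + H)/((3*H)))/2 = -3 + ((5 + H)*(1/(3*H)))/2 = -3 + ((5 + H)/(3*H))/2 = -3 + (5 + H)/(6*H))
c(-4)*(-2725) = ((1/6)*(5 - 17*(-4))/(-4))*(-2725) = ((1/6)*(-1/4)*(5 + 68))*(-2725) = ((1/6)*(-1/4)*73)*(-2725) = -73/24*(-2725) = 198925/24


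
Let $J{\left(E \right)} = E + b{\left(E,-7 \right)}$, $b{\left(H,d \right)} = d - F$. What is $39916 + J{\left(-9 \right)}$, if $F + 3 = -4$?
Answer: $39907$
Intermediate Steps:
$F = -7$ ($F = -3 - 4 = -7$)
$b{\left(H,d \right)} = 7 + d$ ($b{\left(H,d \right)} = d - -7 = d + 7 = 7 + d$)
$J{\left(E \right)} = E$ ($J{\left(E \right)} = E + \left(7 - 7\right) = E + 0 = E$)
$39916 + J{\left(-9 \right)} = 39916 - 9 = 39907$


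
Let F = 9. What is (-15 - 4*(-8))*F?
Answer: 153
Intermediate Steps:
(-15 - 4*(-8))*F = (-15 - 4*(-8))*9 = (-15 + 32)*9 = 17*9 = 153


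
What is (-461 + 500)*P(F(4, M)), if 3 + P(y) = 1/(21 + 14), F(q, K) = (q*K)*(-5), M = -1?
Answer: -4056/35 ≈ -115.89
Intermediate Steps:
F(q, K) = -5*K*q (F(q, K) = (K*q)*(-5) = -5*K*q)
P(y) = -104/35 (P(y) = -3 + 1/(21 + 14) = -3 + 1/35 = -104/35)
(-461 + 500)*P(F(4, M)) = (-461 + 500)*(-104/35) = 39*(-104/35) = -4056/35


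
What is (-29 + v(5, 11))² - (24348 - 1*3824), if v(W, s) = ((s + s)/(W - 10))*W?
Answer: -17923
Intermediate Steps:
v(W, s) = 2*W*s/(-10 + W) (v(W, s) = ((2*s)/(-10 + W))*W = (2*s/(-10 + W))*W = 2*W*s/(-10 + W))
(-29 + v(5, 11))² - (24348 - 1*3824) = (-29 + 2*5*11/(-10 + 5))² - (24348 - 1*3824) = (-29 + 2*5*11/(-5))² - (24348 - 3824) = (-29 + 2*5*11*(-⅕))² - 1*20524 = (-29 - 22)² - 20524 = (-51)² - 20524 = 2601 - 20524 = -17923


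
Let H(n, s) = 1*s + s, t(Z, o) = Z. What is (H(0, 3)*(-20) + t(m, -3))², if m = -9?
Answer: 16641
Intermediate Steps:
H(n, s) = 2*s (H(n, s) = s + s = 2*s)
(H(0, 3)*(-20) + t(m, -3))² = ((2*3)*(-20) - 9)² = (6*(-20) - 9)² = (-120 - 9)² = (-129)² = 16641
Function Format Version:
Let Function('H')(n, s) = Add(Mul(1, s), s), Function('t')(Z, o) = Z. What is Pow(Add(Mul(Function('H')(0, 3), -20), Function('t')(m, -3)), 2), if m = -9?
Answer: 16641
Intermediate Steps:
Function('H')(n, s) = Mul(2, s) (Function('H')(n, s) = Add(s, s) = Mul(2, s))
Pow(Add(Mul(Function('H')(0, 3), -20), Function('t')(m, -3)), 2) = Pow(Add(Mul(Mul(2, 3), -20), -9), 2) = Pow(Add(Mul(6, -20), -9), 2) = Pow(Add(-120, -9), 2) = Pow(-129, 2) = 16641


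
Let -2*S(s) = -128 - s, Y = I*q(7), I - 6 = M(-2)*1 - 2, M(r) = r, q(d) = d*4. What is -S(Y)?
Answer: -92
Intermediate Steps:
q(d) = 4*d
I = 2 (I = 6 + (-2*1 - 2) = 6 + (-2 - 2) = 6 - 4 = 2)
Y = 56 (Y = 2*(4*7) = 2*28 = 56)
S(s) = 64 + s/2 (S(s) = -(-128 - s)/2 = 64 + s/2)
-S(Y) = -(64 + (1/2)*56) = -(64 + 28) = -1*92 = -92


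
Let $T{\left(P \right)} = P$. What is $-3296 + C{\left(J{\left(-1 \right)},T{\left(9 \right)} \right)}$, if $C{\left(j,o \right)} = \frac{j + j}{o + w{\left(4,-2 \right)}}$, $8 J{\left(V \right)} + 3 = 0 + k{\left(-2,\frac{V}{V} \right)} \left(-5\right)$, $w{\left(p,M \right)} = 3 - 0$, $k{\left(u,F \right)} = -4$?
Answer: $- \frac{158191}{48} \approx -3295.6$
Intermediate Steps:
$w{\left(p,M \right)} = 3$ ($w{\left(p,M \right)} = 3 + 0 = 3$)
$J{\left(V \right)} = \frac{17}{8}$ ($J{\left(V \right)} = - \frac{3}{8} + \frac{0 - -20}{8} = - \frac{3}{8} + \frac{0 + 20}{8} = - \frac{3}{8} + \frac{1}{8} \cdot 20 = - \frac{3}{8} + \frac{5}{2} = \frac{17}{8}$)
$C{\left(j,o \right)} = \frac{2 j}{3 + o}$ ($C{\left(j,o \right)} = \frac{j + j}{o + 3} = \frac{2 j}{3 + o}$)
$-3296 + C{\left(J{\left(-1 \right)},T{\left(9 \right)} \right)} = -3296 + 2 \cdot \frac{17}{8} \frac{1}{3 + 9} = -3296 + 2 \cdot \frac{17}{8} \cdot \frac{1}{12} = -3296 + \frac{17}{48} = - \frac{158191}{48}$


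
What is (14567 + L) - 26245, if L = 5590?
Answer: -6088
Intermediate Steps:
(14567 + L) - 26245 = (14567 + 5590) - 26245 = 20157 - 26245 = -6088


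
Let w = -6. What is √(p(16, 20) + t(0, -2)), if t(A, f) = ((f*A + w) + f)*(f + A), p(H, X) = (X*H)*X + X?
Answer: 2*√1609 ≈ 80.225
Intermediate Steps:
p(H, X) = X + H*X² (p(H, X) = (H*X)*X + X = H*X² + X = X + H*X²)
t(A, f) = (A + f)*(-6 + f + A*f) (t(A, f) = ((f*A - 6) + f)*(f + A) = ((A*f - 6) + f)*(A + f) = ((-6 + A*f) + f)*(A + f) = (-6 + f + A*f)*(A + f) = (A + f)*(-6 + f + A*f))
√(p(16, 20) + t(0, -2)) = √(20*(1 + 16*20) + ((-2)² - 6*0 - 6*(-2) + 0*(-2) + 0*(-2)² - 2*0²)) = √(20*(1 + 320) + (4 + 0 + 12 + 0 + 0*4 - 2*0)) = √(20*321 + (4 + 0 + 12 + 0 + 0 + 0)) = √(6420 + 16) = √6436 = 2*√1609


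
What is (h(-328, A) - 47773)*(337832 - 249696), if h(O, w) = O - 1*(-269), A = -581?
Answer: -4215721152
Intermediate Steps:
h(O, w) = 269 + O (h(O, w) = O + 269 = 269 + O)
(h(-328, A) - 47773)*(337832 - 249696) = ((269 - 328) - 47773)*(337832 - 249696) = (-59 - 47773)*88136 = -47832*88136 = -4215721152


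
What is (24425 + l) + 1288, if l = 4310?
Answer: 30023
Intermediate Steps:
(24425 + l) + 1288 = (24425 + 4310) + 1288 = 28735 + 1288 = 30023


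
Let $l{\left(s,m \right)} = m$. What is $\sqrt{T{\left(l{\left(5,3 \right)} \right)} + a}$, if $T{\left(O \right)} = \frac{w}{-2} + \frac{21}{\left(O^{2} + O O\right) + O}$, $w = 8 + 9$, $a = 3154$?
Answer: $\frac{\sqrt{12586}}{2} \approx 56.094$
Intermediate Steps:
$w = 17$
$T{\left(O \right)} = - \frac{17}{2} + \frac{21}{O + 2 O^{2}}$ ($T{\left(O \right)} = \frac{17}{-2} + \frac{21}{\left(O^{2} + O O\right) + O} = 17 \left(- \frac{1}{2}\right) + \frac{21}{\left(O^{2} + O^{2}\right) + O} = - \frac{17}{2} + \frac{21}{2 O^{2} + O} = - \frac{17}{2} + \frac{21}{O + 2 O^{2}}$)
$\sqrt{T{\left(l{\left(5,3 \right)} \right)} + a} = \sqrt{\frac{42 - 34 \cdot 3^{2} - 51}{2 \cdot 3 \left(1 + 2 \cdot 3\right)} + 3154} = \sqrt{\frac{1}{2} \cdot \frac{1}{3} \frac{1}{1 + 6} \left(42 - 306 - 51\right) + 3154} = \sqrt{\frac{1}{2} \cdot \frac{1}{3} \cdot \frac{1}{7} \left(42 - 306 - 51\right) + 3154} = \sqrt{\frac{1}{2} \cdot \frac{1}{3} \cdot \frac{1}{7} \left(-315\right) + 3154} = \sqrt{- \frac{15}{2} + 3154} = \sqrt{\frac{6293}{2}} = \frac{\sqrt{12586}}{2}$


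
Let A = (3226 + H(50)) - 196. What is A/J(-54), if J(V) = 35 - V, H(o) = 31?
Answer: 3061/89 ≈ 34.393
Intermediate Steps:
A = 3061 (A = (3226 + 31) - 196 = 3257 - 196 = 3061)
A/J(-54) = 3061/(35 - 1*(-54)) = 3061/(35 + 54) = 3061/89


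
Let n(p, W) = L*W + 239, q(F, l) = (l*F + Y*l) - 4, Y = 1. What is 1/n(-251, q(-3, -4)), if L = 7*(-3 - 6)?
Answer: -1/13 ≈ -0.076923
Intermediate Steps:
L = -63 (L = 7*(-9) = -63)
q(F, l) = -4 + l + F*l (q(F, l) = (l*F + 1*l) - 4 = (F*l + l) - 4 = (l + F*l) - 4 = -4 + l + F*l)
n(p, W) = 239 - 63*W (n(p, W) = -63*W + 239 = 239 - 63*W)
1/n(-251, q(-3, -4)) = 1/(239 - 63*(-4 - 4 - 3*(-4))) = 1/(239 - 63*(-4 - 4 + 12)) = 1/(239 - 63*4) = 1/(239 - 252) = 1/(-13) = -1/13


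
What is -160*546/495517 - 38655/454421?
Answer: -5350220745/20470302787 ≈ -0.26136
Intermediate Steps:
-160*546/495517 - 38655/454421 = -87360*1/495517 - 38655*1/454421 = -87360/495517 - 38655/454421 = -5350220745/20470302787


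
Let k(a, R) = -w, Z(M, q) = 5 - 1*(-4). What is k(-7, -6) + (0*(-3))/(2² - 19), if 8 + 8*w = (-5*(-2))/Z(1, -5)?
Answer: 31/36 ≈ 0.86111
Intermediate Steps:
Z(M, q) = 9 (Z(M, q) = 5 + 4 = 9)
w = -31/36 (w = -1 + (-5*(-2)/9)/8 = -1 + (10*(⅑))/8 = -1 + (⅛)*(10/9) = -1 + 5/36 = -31/36 ≈ -0.86111)
k(a, R) = 31/36 (k(a, R) = -1*(-31/36) = 31/36)
k(-7, -6) + (0*(-3))/(2² - 19) = 31/36 + (0*(-3))/(2² - 19) = 31/36 + 0/(4 - 19) = 31/36 + 0/(-15) = 31/36 + 0*(-1/15) = 31/36 + 0 = 31/36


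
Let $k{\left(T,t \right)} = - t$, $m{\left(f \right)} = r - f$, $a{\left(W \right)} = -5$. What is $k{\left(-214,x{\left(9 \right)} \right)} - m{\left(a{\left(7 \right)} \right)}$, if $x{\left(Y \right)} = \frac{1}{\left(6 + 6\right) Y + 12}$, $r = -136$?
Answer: $\frac{15719}{120} \approx 130.99$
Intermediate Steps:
$m{\left(f \right)} = -136 - f$
$x{\left(Y \right)} = \frac{1}{12 + 12 Y}$ ($x{\left(Y \right)} = \frac{1}{12 Y + 12} = \frac{1}{12 + 12 Y}$)
$k{\left(-214,x{\left(9 \right)} \right)} - m{\left(a{\left(7 \right)} \right)} = - \frac{1}{12 \left(1 + 9\right)} - \left(-136 - -5\right) = - \frac{1}{12 \cdot 10} - \left(-136 + 5\right) = - \frac{1}{12 \cdot 10} - -131 = \left(-1\right) \frac{1}{120} + 131 = - \frac{1}{120} + 131 = \frac{15719}{120}$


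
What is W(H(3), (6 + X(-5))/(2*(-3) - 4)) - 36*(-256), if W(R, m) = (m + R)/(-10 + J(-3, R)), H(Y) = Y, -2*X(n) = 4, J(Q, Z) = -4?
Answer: 645107/70 ≈ 9215.8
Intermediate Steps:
X(n) = -2 (X(n) = -1/2*4 = -2)
W(R, m) = -R/14 - m/14 (W(R, m) = (m + R)/(-10 - 4) = (R + m)/(-14) = (R + m)*(-1/14) = -R/14 - m/14)
W(H(3), (6 + X(-5))/(2*(-3) - 4)) - 36*(-256) = (-1/14*3 - (6 - 2)/(14*(2*(-3) - 4))) - 36*(-256) = (-3/14 - 2/(7*(-6 - 4))) + 9216 = (-3/14 - 2/(7*(-10))) + 9216 = (-3/14 - 2*(-1)/(7*10)) + 9216 = (-3/14 - 1/14*(-2/5)) + 9216 = (-3/14 + 1/35) + 9216 = -13/70 + 9216 = 645107/70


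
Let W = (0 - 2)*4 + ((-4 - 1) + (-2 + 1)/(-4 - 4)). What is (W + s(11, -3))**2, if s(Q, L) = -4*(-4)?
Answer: 625/64 ≈ 9.7656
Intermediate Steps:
s(Q, L) = 16
W = -103/8 (W = -2*4 + (-5 - 1/(-8)) = -8 + (-5 - 1*(-1/8)) = -8 + (-5 + 1/8) = -8 - 39/8 = -103/8 ≈ -12.875)
(W + s(11, -3))**2 = (-103/8 + 16)**2 = (25/8)**2 = 625/64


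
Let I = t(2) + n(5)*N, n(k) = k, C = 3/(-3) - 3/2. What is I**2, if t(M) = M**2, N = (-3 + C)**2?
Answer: 385641/16 ≈ 24103.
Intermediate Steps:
C = -5/2 (C = 3*(-1/3) - 3*1/2 = -1 - 3/2 = -5/2 ≈ -2.5000)
N = 121/4 (N = (-3 - 5/2)**2 = (-11/2)**2 = 121/4 ≈ 30.250)
I = 621/4 (I = 2**2 + 5*(121/4) = 4 + 605/4 = 621/4 ≈ 155.25)
I**2 = (621/4)**2 = 385641/16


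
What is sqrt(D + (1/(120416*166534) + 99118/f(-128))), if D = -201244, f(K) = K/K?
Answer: I*sqrt(641697826791178868616103)/2506669768 ≈ 319.57*I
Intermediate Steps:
f(K) = 1
sqrt(D + (1/(120416*166534) + 99118/f(-128))) = sqrt(-201244 + (1/(120416*166534) + 99118/1)) = sqrt(-201244 + ((1/120416)*(1/166534) + 99118*1)) = sqrt(-201244 + (1/20053358144 + 99118)) = sqrt(-201244 + 1987648752516993/20053358144) = sqrt(-2047969253814143/20053358144) = I*sqrt(641697826791178868616103)/2506669768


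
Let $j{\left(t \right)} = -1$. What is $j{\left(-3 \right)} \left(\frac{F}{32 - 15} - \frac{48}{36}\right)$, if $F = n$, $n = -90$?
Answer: $\frac{338}{51} \approx 6.6274$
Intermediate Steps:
$F = -90$
$j{\left(-3 \right)} \left(\frac{F}{32 - 15} - \frac{48}{36}\right) = - (- \frac{90}{32 - 15} - \frac{48}{36}) = - (- \frac{90}{32 - 15} - \frac{4}{3}) = - (- \frac{90}{17} - \frac{4}{3}) = \left(-1\right) \left(- \frac{338}{51}\right) = \frac{338}{51}$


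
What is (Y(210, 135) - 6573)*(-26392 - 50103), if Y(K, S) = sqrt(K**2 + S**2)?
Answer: 502801635 - 1147425*sqrt(277) ≈ 4.8370e+8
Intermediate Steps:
(Y(210, 135) - 6573)*(-26392 - 50103) = (sqrt(210**2 + 135**2) - 6573)*(-26392 - 50103) = (sqrt(44100 + 18225) - 6573)*(-76495) = (sqrt(62325) - 6573)*(-76495) = (15*sqrt(277) - 6573)*(-76495) = (-6573 + 15*sqrt(277))*(-76495) = 502801635 - 1147425*sqrt(277)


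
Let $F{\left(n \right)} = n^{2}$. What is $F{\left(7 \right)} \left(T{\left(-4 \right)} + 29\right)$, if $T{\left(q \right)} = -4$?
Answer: $1225$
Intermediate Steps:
$F{\left(7 \right)} \left(T{\left(-4 \right)} + 29\right) = 7^{2} \left(-4 + 29\right) = 49 \cdot 25 = 1225$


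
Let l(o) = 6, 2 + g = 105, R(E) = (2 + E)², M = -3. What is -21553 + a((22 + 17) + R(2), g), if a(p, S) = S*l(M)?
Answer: -20935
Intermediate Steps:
g = 103 (g = -2 + 105 = 103)
a(p, S) = 6*S (a(p, S) = S*6 = 6*S)
-21553 + a((22 + 17) + R(2), g) = -21553 + 6*103 = -21553 + 618 = -20935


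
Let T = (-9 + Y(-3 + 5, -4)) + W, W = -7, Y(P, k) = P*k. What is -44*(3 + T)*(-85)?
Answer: -78540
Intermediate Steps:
T = -24 (T = (-9 + (-3 + 5)*(-4)) - 7 = (-9 + 2*(-4)) - 7 = (-9 - 8) - 7 = -17 - 7 = -24)
-44*(3 + T)*(-85) = -44*(3 - 24)*(-85) = -44*(-21)*(-85) = 924*(-85) = -78540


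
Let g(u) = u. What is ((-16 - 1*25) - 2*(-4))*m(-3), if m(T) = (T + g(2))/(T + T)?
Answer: -11/2 ≈ -5.5000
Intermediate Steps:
m(T) = (2 + T)/(2*T) (m(T) = (T + 2)/(T + T) = (2 + T)/((2*T)) = (2 + T)*(1/(2*T)) = (2 + T)/(2*T))
((-16 - 1*25) - 2*(-4))*m(-3) = ((-16 - 1*25) - 2*(-4))*((½)*(2 - 3)/(-3)) = ((-16 - 25) + 8)*((½)*(-⅓)*(-1)) = (-41 + 8)*(⅙) = -33*⅙ = -11/2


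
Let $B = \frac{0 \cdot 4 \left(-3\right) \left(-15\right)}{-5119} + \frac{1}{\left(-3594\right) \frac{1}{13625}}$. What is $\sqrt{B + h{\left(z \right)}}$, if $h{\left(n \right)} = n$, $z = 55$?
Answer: $\frac{\sqrt{661457730}}{3594} \approx 7.156$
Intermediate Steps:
$B = - \frac{13625}{3594}$ ($B = 0 \left(-12\right) \left(-15\right) \left(- \frac{1}{5119}\right) - \frac{\frac{1}{\frac{1}{13625}}}{3594} = 0 \left(-15\right) \left(- \frac{1}{5119}\right) - \frac{13625}{3594} = 0 \left(- \frac{1}{5119}\right) - \frac{13625}{3594} = 0 - \frac{13625}{3594} = - \frac{13625}{3594} \approx -3.791$)
$\sqrt{B + h{\left(z \right)}} = \sqrt{- \frac{13625}{3594} + 55} = \sqrt{\frac{184045}{3594}} = \frac{\sqrt{661457730}}{3594}$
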